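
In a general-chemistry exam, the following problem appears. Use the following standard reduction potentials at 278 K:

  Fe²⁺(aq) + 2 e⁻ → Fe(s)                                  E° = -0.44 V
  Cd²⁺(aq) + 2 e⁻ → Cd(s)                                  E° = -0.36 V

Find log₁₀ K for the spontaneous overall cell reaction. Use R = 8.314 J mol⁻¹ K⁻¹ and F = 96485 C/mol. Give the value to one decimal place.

2.9

Cathode: Cd²⁺/Cd; anode: Fe²⁺/Fe. E°cell = (-0.36) − (-0.44) = +0.08 V, with n = 2.
ΔG° = −nFE° = −RT ln K, so ln K = nFE°/(RT) = (2)(96485)(+0.08) / ((8.314)(278)) = 6.679.
log₁₀ K = 6.679 / ln 10 = 2.9.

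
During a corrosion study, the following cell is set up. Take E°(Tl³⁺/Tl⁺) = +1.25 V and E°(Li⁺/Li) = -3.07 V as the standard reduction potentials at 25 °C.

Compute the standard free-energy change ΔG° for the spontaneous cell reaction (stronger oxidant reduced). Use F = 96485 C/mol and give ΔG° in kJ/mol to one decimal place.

Tl³⁺/Tl⁺ (E° = +1.25 V) is the cathode; Li⁺/Li (E° = -3.07 V) is the anode, so E°cell = +4.32 V.
Balancing electrons gives n = 2 (lcm of 2 and 1).
ΔG° = −nFE° = −(2)(96485)(+4.32) = -833,630 J = -833.6 kJ/mol.

-833.6 kJ/mol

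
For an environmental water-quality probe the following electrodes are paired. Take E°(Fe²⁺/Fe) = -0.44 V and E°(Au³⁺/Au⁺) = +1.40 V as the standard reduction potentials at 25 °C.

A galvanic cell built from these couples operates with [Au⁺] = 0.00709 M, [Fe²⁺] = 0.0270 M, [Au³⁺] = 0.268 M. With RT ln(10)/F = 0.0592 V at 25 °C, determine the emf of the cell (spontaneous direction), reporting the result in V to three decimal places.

+1.933 V

Au³⁺/Au⁺ is the cathode (higher E°), Fe²⁺/Fe the anode: E°cell = +1.40 − (-0.44) = +1.84 V, n = 2.
Overall: Au³⁺(aq) + Fe(s) → Au⁺(aq) + Fe²⁺(aq)
Q = [Au⁺]·[Fe²⁺] / ([Au³⁺]); log Q = -3.146.
E = E° − (0.0592/n) log Q = +1.84 − (0.0592/2)(-3.146) = +1.933 V.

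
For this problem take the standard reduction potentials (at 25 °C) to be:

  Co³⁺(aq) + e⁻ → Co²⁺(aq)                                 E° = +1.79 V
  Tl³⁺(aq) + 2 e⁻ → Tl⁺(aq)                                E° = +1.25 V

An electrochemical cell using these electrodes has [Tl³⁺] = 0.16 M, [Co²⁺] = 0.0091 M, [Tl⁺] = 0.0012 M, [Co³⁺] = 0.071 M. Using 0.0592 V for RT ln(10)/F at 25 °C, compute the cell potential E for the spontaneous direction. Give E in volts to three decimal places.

Co³⁺/Co²⁺ is the cathode (higher E°), Tl³⁺/Tl⁺ the anode: E°cell = +1.79 − (+1.25) = +0.54 V, n = 2.
Overall: 2 Co³⁺(aq) + Tl⁺(aq) → 2 Co²⁺(aq) + Tl³⁺(aq)
Q = [Co²⁺]^2·[Tl³⁺] / ([Co³⁺]^2·[Tl⁺]); log Q = 0.341.
E = E° − (0.0592/n) log Q = +0.54 − (0.0592/2)(0.341) = +0.530 V.

+0.530 V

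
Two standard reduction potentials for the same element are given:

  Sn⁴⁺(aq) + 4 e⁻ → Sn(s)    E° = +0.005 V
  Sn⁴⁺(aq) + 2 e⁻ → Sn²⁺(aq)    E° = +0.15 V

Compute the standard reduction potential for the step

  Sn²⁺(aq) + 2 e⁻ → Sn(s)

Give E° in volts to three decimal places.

Sequential free energies add, so n₃E°₃ = n₁E°₁ + n₂E°₂.
With n₃ = 4, and the known step contributing 2×(+0.15) V, the unknown satisfies 2·E° = 4×(+0.005) − 2×(+0.15) = -0.280.
E° = -0.280 / 2 = -0.140 V.

-0.140 V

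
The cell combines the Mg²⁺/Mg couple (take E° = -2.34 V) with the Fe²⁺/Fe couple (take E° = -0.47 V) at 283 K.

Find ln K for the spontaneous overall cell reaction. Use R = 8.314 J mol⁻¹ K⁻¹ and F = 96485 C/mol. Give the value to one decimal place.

153.4

Cathode: Fe²⁺/Fe; anode: Mg²⁺/Mg. E°cell = (-0.47) − (-2.34) = +1.87 V, with n = 2.
ΔG° = −nFE° = −RT ln K, so ln K = nFE°/(RT) = (2)(96485)(+1.87) / ((8.314)(283)) = 153.368.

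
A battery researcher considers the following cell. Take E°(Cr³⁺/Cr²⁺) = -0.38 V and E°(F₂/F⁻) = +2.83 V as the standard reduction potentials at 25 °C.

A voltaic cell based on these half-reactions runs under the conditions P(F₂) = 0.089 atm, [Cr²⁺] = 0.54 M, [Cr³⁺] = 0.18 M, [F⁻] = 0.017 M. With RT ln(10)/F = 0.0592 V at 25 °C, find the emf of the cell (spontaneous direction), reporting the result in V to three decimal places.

+3.312 V

F₂/F⁻ is the cathode (higher E°), Cr³⁺/Cr²⁺ the anode: E°cell = +2.83 − (-0.38) = +3.21 V, n = 2.
Overall: F₂(g) + 2 Cr²⁺(aq) → 2 F⁻(aq) + 2 Cr³⁺(aq)
Q = [F⁻]^2·[Cr³⁺]^2 / (P(F₂)·[Cr²⁺]^2); log Q = -3.443.
E = E° − (0.0592/n) log Q = +3.21 − (0.0592/2)(-3.443) = +3.312 V.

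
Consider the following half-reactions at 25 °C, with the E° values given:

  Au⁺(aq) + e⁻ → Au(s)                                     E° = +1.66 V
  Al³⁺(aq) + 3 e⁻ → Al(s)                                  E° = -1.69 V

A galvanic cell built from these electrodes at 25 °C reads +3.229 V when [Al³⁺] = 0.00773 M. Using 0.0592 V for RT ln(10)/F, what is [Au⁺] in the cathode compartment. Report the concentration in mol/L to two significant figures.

0.0018 M

Au⁺/Au is the cathode, Al³⁺/Al the anode: E°cell = +3.35 V, n = 3.
Overall reaction: 3 Au⁺(aq) + Al(s) → 3 Au(s) + Al³⁺(aq); Q = [Al³⁺]^1/[Au⁺]^3.
From E = E° − (0.0592/n) log Q: log Q = (E° − E)·n/0.0592 = (+3.35 − (+3.229))·3/0.0592 = 6.1318.
So 3·log[Au⁺] = 1·log(0.00773) − log Q = -2.1118 − (6.1318) = -8.2436; log[Au⁺] = -8.2436 / 3 = -2.7479; [Au⁺] = 10^(-2.7479) ≈ 0.0018 M.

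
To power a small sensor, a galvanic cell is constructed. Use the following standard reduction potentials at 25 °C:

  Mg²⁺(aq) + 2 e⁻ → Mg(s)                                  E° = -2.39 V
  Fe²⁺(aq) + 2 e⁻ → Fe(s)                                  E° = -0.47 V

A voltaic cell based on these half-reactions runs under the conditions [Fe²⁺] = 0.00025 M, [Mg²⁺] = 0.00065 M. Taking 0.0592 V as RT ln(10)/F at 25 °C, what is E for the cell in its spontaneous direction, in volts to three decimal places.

+1.908 V

Fe²⁺/Fe is the cathode (higher E°), Mg²⁺/Mg the anode: E°cell = -0.47 − (-2.39) = +1.92 V, n = 2.
Overall: Fe²⁺(aq) + Mg(s) → Fe(s) + Mg²⁺(aq)
Q = [Mg²⁺] / ([Fe²⁺]); log Q = 0.415.
E = E° − (0.0592/n) log Q = +1.92 − (0.0592/2)(0.415) = +1.908 V.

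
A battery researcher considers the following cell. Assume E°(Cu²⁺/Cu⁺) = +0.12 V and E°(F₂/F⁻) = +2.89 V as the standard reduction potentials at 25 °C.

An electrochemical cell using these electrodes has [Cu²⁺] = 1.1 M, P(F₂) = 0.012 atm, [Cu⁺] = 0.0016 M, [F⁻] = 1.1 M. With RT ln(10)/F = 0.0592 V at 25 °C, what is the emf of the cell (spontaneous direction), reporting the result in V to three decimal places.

F₂/F⁻ is the cathode (higher E°), Cu²⁺/Cu⁺ the anode: E°cell = +2.89 − (+0.12) = +2.77 V, n = 2.
Overall: F₂(g) + 2 Cu⁺(aq) → 2 F⁻(aq) + 2 Cu²⁺(aq)
Q = [F⁻]^2·[Cu²⁺]^2 / (P(F₂)·[Cu⁺]^2); log Q = 7.678.
E = E° − (0.0592/n) log Q = +2.77 − (0.0592/2)(7.678) = +2.543 V.

+2.543 V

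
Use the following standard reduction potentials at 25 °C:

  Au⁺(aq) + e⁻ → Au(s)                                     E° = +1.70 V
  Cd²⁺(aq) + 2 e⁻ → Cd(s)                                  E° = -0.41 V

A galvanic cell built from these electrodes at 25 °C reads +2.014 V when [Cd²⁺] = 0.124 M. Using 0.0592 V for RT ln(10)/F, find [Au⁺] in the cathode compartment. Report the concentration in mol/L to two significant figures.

0.0084 M

Au⁺/Au is the cathode, Cd²⁺/Cd the anode: E°cell = +2.11 V, n = 2.
Overall reaction: 2 Au⁺(aq) + Cd(s) → 2 Au(s) + Cd²⁺(aq); Q = [Cd²⁺]^1/[Au⁺]^2.
From E = E° − (0.0592/n) log Q: log Q = (E° − E)·n/0.0592 = (+2.11 − (+2.014))·2/0.0592 = 3.2432.
So 2·log[Au⁺] = 1·log(0.124) − log Q = -0.9066 − (3.2432) = -4.1498; log[Au⁺] = -4.1498 / 2 = -2.0749; [Au⁺] = 10^(-2.0749) ≈ 0.0084 M.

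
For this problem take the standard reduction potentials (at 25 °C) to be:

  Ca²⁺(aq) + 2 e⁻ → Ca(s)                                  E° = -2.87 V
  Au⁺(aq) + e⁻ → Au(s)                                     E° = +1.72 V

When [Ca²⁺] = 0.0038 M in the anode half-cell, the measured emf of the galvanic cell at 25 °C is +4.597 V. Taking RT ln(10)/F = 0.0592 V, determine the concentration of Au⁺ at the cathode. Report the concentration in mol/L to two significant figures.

0.081 M

Au⁺/Au is the cathode, Ca²⁺/Ca the anode: E°cell = +4.59 V, n = 2.
Overall reaction: 2 Au⁺(aq) + Ca(s) → 2 Au(s) + Ca²⁺(aq); Q = [Ca²⁺]^1/[Au⁺]^2.
From E = E° − (0.0592/n) log Q: log Q = (E° − E)·n/0.0592 = (+4.59 − (+4.597))·2/0.0592 = -0.2365.
So 2·log[Au⁺] = 1·log(0.0038) − log Q = -2.4202 − (-0.2365) = -2.1837; log[Au⁺] = -2.1837 / 2 = -1.0918; [Au⁺] = 10^(-1.0918) ≈ 0.081 M.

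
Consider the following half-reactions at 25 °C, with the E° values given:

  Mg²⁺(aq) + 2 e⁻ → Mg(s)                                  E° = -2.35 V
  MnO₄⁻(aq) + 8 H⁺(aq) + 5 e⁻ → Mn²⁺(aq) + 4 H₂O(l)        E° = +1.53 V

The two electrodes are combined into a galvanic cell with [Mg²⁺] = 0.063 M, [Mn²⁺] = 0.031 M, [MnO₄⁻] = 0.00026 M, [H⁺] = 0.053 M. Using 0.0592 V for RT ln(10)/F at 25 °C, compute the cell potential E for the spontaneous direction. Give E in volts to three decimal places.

MnO₄⁻/Mn²⁺ is the cathode (higher E°), Mg²⁺/Mg the anode: E°cell = +1.53 − (-2.35) = +3.88 V, n = 10.
Overall: 2 MnO₄⁻(aq) + 16 H⁺(aq) + 5 Mg(s) → 2 Mn²⁺(aq) + 8 H₂O(l) + 5 Mg²⁺(aq)
Q = [Mn²⁺]^2·[Mg²⁺]^5 / ([MnO₄⁻]^2·[H⁺]^16); log Q = 18.561.
E = E° − (0.0592/n) log Q = +3.88 − (0.0592/10)(18.561) = +3.770 V.

+3.770 V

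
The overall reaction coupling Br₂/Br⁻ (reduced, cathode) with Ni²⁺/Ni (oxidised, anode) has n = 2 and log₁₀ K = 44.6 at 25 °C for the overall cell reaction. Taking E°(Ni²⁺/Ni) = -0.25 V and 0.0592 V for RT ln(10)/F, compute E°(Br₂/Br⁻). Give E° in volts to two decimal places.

+1.07 V

E°cell = (0.0592/n)·log K = (0.0592/2)(44.6) = +1.320 V.
Since Br₂/Br⁻ is the cathode and Ni²⁺/Ni the anode, E°cell = E°(Br₂/Br⁻) − E°(Ni²⁺/Ni).
So E°(Br₂/Br⁻) = E°cell + E°(Ni²⁺/Ni) = +1.320 + (-0.25) = +1.07 V.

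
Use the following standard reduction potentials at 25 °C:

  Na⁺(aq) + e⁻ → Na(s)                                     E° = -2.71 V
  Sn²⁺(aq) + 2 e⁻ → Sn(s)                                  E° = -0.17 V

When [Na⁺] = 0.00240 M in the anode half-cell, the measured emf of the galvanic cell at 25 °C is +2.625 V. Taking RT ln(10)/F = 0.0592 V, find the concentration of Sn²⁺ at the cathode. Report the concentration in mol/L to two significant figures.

Sn²⁺/Sn is the cathode, Na⁺/Na the anode: E°cell = +2.54 V, n = 2.
Overall reaction: Sn²⁺(aq) + 2 Na(s) → Sn(s) + 2 Na⁺(aq); Q = [Na⁺]^2/[Sn²⁺]^1.
From E = E° − (0.0592/n) log Q: log Q = (E° − E)·n/0.0592 = (+2.54 − (+2.625))·2/0.0592 = -2.8716.
So 1·log[Sn²⁺] = 2·log(0.0024) − log Q = -5.2396 − (-2.8716) = -2.3680; [Sn²⁺] = 10^(-2.3680) ≈ 0.0043 M.

0.0043 M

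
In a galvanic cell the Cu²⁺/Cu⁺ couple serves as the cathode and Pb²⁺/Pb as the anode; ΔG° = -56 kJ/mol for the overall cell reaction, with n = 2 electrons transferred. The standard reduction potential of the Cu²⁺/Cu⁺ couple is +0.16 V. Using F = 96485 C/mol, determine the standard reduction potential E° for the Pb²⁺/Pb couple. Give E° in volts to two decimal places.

-0.13 V

E°cell = −ΔG°/(nF) = −(-56×10³)/((2)(96485)) = +0.290 V.
Since Cu²⁺/Cu⁺ is the cathode and Pb²⁺/Pb the anode, E°cell = E°(Cu²⁺/Cu⁺) − E°(Pb²⁺/Pb).
So E°(Pb²⁺/Pb) = E°(Cu²⁺/Cu⁺) − E°cell = (+0.16) − (+0.290) = -0.13 V.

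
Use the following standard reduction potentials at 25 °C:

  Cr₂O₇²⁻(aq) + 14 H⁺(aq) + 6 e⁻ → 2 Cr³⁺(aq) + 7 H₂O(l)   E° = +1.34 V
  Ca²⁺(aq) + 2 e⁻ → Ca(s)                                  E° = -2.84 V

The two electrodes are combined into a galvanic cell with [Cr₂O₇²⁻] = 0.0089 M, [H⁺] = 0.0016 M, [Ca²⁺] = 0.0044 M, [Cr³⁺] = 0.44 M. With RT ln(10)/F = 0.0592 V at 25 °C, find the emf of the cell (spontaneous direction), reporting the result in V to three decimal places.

+3.850 V

Cr₂O₇²⁻/Cr³⁺ is the cathode (higher E°), Ca²⁺/Ca the anode: E°cell = +1.34 − (-2.84) = +4.18 V, n = 6.
Overall: Cr₂O₇²⁻(aq) + 14 H⁺(aq) + 3 Ca(s) → 2 Cr³⁺(aq) + 7 H₂O(l) + 3 Ca²⁺(aq)
Q = [Cr³⁺]^2·[Ca²⁺]^3 / ([Cr₂O₇²⁻]·[H⁺]^14); log Q = 33.410.
E = E° − (0.0592/n) log Q = +4.18 − (0.0592/6)(33.410) = +3.850 V.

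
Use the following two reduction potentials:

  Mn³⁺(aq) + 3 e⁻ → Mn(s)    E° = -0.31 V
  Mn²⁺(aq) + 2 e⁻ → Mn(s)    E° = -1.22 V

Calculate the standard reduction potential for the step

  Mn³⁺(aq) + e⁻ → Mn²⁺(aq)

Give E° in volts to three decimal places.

Sequential free energies add, so n₃E°₃ = n₁E°₁ + n₂E°₂.
With n₃ = 3, and the known step contributing 2×(-1.22) V, the unknown satisfies 1·E° = 3×(-0.31) − 2×(-1.22) = +1.510.
E° = +1.510 / 1 = +1.510 V.

+1.510 V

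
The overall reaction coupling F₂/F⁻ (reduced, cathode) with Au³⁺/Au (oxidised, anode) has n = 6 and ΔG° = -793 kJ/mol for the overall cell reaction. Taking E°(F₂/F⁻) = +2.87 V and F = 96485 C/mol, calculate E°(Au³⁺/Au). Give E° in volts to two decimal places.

E°cell = −ΔG°/(nF) = −(-793×10³)/((6)(96485)) = +1.370 V.
Since F₂/F⁻ is the cathode and Au³⁺/Au the anode, E°cell = E°(F₂/F⁻) − E°(Au³⁺/Au).
So E°(Au³⁺/Au) = E°(F₂/F⁻) − E°cell = (+2.87) − (+1.370) = +1.50 V.

+1.50 V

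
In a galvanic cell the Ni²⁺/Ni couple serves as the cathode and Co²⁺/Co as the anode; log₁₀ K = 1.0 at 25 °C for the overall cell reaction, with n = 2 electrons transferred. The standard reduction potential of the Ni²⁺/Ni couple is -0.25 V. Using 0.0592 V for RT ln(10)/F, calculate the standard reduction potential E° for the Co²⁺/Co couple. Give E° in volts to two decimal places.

-0.28 V

E°cell = (0.0592/n)·log K = (0.0592/2)(1.0) = +0.030 V.
Since Ni²⁺/Ni is the cathode and Co²⁺/Co the anode, E°cell = E°(Ni²⁺/Ni) − E°(Co²⁺/Co).
So E°(Co²⁺/Co) = E°(Ni²⁺/Ni) − E°cell = (-0.25) − (+0.030) = -0.28 V.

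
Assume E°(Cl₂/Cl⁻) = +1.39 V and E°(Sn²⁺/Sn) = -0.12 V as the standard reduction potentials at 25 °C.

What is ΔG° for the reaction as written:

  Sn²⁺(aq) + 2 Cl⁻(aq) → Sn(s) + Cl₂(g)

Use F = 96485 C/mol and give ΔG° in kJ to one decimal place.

+291.4 kJ

As written, Sn²⁺/Sn is reduced (cathode) and Cl₂/Cl⁻ is oxidised (anode), so E°cell = (-0.12) − (+1.39) = -1.51 V.
Balancing electrons gives n = 2.
ΔG° = −nFE° = −(2)(96485)(-1.51) = 291,385 J = +291.4 kJ.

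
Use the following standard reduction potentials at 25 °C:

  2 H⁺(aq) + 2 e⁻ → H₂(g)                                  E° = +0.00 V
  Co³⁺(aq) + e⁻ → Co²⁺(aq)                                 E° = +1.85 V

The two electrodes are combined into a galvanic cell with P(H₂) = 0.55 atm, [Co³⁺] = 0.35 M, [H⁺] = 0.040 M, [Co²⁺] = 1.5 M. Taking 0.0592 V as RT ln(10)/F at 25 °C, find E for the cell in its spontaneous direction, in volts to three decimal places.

+1.888 V

Co³⁺/Co²⁺ is the cathode (higher E°), H⁺/H₂ the anode: E°cell = +1.85 − (+0.00) = +1.85 V, n = 2.
Overall: 2 Co³⁺(aq) + H₂(g) → 2 Co²⁺(aq) + 2 H⁺(aq)
Q = [Co²⁺]^2·[H⁺]^2 / ([Co³⁺]^2·P(H₂)); log Q = -1.272.
E = E° − (0.0592/n) log Q = +1.85 − (0.0592/2)(-1.272) = +1.888 V.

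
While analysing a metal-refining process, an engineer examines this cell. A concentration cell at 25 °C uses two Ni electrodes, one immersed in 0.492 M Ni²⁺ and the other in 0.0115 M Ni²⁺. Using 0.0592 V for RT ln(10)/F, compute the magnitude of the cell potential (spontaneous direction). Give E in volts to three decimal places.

+0.048 V

For a concentration cell E°cell = 0. The 0.492 M side is the cathode (reduction is favoured where [Ni²⁺] is higher).
With n = 2, E = −(0.0592/2) log([Ni²⁺]ₐₙ/[Ni²⁺]꜀ₐₜ) = −(0.0592/2) log(0.0115/0.492) = −(0.0592/2)(-1.631) = +0.048 V.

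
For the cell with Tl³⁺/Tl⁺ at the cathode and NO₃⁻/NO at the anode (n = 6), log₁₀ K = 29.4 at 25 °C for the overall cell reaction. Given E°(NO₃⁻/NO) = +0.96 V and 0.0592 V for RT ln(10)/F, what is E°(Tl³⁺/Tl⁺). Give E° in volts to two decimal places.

E°cell = (0.0592/n)·log K = (0.0592/6)(29.4) = +0.290 V.
Since Tl³⁺/Tl⁺ is the cathode and NO₃⁻/NO the anode, E°cell = E°(Tl³⁺/Tl⁺) − E°(NO₃⁻/NO).
So E°(Tl³⁺/Tl⁺) = E°cell + E°(NO₃⁻/NO) = +0.290 + (+0.96) = +1.25 V.

+1.25 V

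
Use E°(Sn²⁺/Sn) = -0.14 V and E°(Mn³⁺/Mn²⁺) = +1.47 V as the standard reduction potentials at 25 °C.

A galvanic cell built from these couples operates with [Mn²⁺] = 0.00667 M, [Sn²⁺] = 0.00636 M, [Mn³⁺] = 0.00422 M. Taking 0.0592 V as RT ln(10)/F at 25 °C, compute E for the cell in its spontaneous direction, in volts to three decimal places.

+1.663 V

Mn³⁺/Mn²⁺ is the cathode (higher E°), Sn²⁺/Sn the anode: E°cell = +1.47 − (-0.14) = +1.61 V, n = 2.
Overall: 2 Mn³⁺(aq) + Sn(s) → 2 Mn²⁺(aq) + Sn²⁺(aq)
Q = [Mn²⁺]^2·[Sn²⁺] / ([Mn³⁺]^2); log Q = -1.799.
E = E° − (0.0592/n) log Q = +1.61 − (0.0592/2)(-1.799) = +1.663 V.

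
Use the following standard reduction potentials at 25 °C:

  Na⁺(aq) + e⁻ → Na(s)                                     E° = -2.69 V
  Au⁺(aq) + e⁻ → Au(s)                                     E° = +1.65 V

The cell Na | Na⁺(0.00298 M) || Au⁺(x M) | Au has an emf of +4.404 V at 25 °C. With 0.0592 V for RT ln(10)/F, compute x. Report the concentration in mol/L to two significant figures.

Au⁺/Au is the cathode, Na⁺/Na the anode: E°cell = +4.34 V, n = 1.
Overall reaction: Au⁺(aq) + Na(s) → Au(s) + Na⁺(aq); Q = [Na⁺]^1/[Au⁺]^1.
From E = E° − (0.0592/n) log Q: log Q = (E° − E)·n/0.0592 = (+4.34 − (+4.404))·1/0.0592 = -1.0811.
So 1·log[Au⁺] = 1·log(0.00298) − log Q = -2.5258 − (-1.0811) = -1.4447; [Au⁺] = 10^(-1.4447) ≈ 0.036 M.

0.036 M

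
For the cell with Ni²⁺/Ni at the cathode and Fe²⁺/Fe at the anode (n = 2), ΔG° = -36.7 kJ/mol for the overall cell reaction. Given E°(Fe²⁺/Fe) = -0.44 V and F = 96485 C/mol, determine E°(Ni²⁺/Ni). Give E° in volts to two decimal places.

E°cell = −ΔG°/(nF) = −(-36.7×10³)/((2)(96485)) = +0.190 V.
Since Ni²⁺/Ni is the cathode and Fe²⁺/Fe the anode, E°cell = E°(Ni²⁺/Ni) − E°(Fe²⁺/Fe).
So E°(Ni²⁺/Ni) = E°cell + E°(Fe²⁺/Fe) = +0.190 + (-0.44) = -0.25 V.

-0.25 V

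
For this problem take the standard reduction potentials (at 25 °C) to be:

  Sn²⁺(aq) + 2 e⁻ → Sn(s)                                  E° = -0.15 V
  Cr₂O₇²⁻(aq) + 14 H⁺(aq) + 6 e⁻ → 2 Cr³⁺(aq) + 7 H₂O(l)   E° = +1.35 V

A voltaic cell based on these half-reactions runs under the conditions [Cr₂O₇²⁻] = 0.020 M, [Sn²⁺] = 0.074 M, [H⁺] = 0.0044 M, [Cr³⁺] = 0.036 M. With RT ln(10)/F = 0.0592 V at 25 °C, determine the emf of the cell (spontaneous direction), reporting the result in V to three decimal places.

+1.220 V

Cr₂O₇²⁻/Cr³⁺ is the cathode (higher E°), Sn²⁺/Sn the anode: E°cell = +1.35 − (-0.15) = +1.50 V, n = 6.
Overall: Cr₂O₇²⁻(aq) + 14 H⁺(aq) + 3 Sn(s) → 2 Cr³⁺(aq) + 7 H₂O(l) + 3 Sn²⁺(aq)
Q = [Cr³⁺]^2·[Sn²⁺]^3 / ([Cr₂O₇²⁻]·[H⁺]^14); log Q = 28.411.
E = E° − (0.0592/n) log Q = +1.50 − (0.0592/6)(28.411) = +1.220 V.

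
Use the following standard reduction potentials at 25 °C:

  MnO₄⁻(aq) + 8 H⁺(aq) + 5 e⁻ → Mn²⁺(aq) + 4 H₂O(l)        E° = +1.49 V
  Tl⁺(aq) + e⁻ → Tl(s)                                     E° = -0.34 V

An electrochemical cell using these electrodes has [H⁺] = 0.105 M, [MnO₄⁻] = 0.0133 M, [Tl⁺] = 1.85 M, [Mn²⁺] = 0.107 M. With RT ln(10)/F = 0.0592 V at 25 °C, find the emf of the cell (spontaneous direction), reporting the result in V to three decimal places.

+1.711 V

MnO₄⁻/Mn²⁺ is the cathode (higher E°), Tl⁺/Tl the anode: E°cell = +1.49 − (-0.34) = +1.83 V, n = 5.
Overall: MnO₄⁻(aq) + 8 H⁺(aq) + 5 Tl(s) → Mn²⁺(aq) + 4 H₂O(l) + 5 Tl⁺(aq)
Q = [Mn²⁺]·[Tl⁺]^5 / ([MnO₄⁻]·[H⁺]^8); log Q = 10.072.
E = E° − (0.0592/n) log Q = +1.83 − (0.0592/5)(10.072) = +1.711 V.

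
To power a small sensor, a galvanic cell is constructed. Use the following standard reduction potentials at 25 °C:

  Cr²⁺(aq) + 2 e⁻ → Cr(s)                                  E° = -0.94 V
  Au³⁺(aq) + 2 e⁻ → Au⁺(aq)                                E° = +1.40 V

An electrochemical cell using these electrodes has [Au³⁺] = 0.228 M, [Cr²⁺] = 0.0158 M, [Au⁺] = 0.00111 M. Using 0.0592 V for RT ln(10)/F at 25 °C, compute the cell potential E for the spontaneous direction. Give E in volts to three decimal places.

Au³⁺/Au⁺ is the cathode (higher E°), Cr²⁺/Cr the anode: E°cell = +1.40 − (-0.94) = +2.34 V, n = 2.
Overall: Au³⁺(aq) + Cr(s) → Au⁺(aq) + Cr²⁺(aq)
Q = [Au⁺]·[Cr²⁺] / ([Au³⁺]); log Q = -4.114.
E = E° − (0.0592/n) log Q = +2.34 − (0.0592/2)(-4.114) = +2.462 V.

+2.462 V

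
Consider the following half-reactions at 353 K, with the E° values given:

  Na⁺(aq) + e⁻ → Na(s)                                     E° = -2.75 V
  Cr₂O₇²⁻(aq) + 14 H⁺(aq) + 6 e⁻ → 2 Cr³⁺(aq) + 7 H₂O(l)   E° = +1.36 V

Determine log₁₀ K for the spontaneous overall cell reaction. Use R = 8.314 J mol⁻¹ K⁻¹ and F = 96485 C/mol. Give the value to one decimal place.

Cathode: Cr₂O₇²⁻/Cr³⁺; anode: Na⁺/Na. E°cell = (+1.36) − (-2.75) = +4.11 V, with n = 6.
ΔG° = −nFE° = −RT ln K, so ln K = nFE°/(RT) = (6)(96485)(+4.11) / ((8.314)(353)) = 810.715.
log₁₀ K = 810.715 / ln 10 = 352.1.

352.1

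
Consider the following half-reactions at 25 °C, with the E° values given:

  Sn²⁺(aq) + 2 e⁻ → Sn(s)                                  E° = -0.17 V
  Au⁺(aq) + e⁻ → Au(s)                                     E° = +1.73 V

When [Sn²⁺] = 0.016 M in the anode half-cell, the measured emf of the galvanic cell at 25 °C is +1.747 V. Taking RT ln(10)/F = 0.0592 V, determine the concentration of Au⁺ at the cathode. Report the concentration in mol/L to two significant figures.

Au⁺/Au is the cathode, Sn²⁺/Sn the anode: E°cell = +1.90 V, n = 2.
Overall reaction: 2 Au⁺(aq) + Sn(s) → 2 Au(s) + Sn²⁺(aq); Q = [Sn²⁺]^1/[Au⁺]^2.
From E = E° − (0.0592/n) log Q: log Q = (E° − E)·n/0.0592 = (+1.90 − (+1.747))·2/0.0592 = 5.1689.
So 2·log[Au⁺] = 1·log(0.016) − log Q = -1.7959 − (5.1689) = -6.9648; log[Au⁺] = -6.9648 / 2 = -3.4824; [Au⁺] = 10^(-3.4824) ≈ 0.00033 M.

0.00033 M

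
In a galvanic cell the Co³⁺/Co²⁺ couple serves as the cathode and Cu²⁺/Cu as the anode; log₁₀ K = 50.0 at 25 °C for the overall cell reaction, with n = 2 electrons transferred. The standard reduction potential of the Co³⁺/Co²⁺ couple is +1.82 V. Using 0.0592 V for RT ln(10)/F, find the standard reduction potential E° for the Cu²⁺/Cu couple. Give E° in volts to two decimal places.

+0.34 V

E°cell = (0.0592/n)·log K = (0.0592/2)(50.0) = +1.480 V.
Since Co³⁺/Co²⁺ is the cathode and Cu²⁺/Cu the anode, E°cell = E°(Co³⁺/Co²⁺) − E°(Cu²⁺/Cu).
So E°(Cu²⁺/Cu) = E°(Co³⁺/Co²⁺) − E°cell = (+1.82) − (+1.480) = +0.34 V.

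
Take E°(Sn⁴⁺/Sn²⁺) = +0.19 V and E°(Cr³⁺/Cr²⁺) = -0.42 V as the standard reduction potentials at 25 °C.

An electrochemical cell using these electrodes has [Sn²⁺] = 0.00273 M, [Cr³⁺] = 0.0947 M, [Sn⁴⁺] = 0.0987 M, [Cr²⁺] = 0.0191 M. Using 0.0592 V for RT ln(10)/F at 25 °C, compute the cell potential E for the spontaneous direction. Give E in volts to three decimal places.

Sn⁴⁺/Sn²⁺ is the cathode (higher E°), Cr³⁺/Cr²⁺ the anode: E°cell = +0.19 − (-0.42) = +0.61 V, n = 2.
Overall: Sn⁴⁺(aq) + 2 Cr²⁺(aq) → Sn²⁺(aq) + 2 Cr³⁺(aq)
Q = [Sn²⁺]·[Cr³⁺]^2 / ([Sn⁴⁺]·[Cr²⁺]^2); log Q = -0.168.
E = E° − (0.0592/n) log Q = +0.61 − (0.0592/2)(-0.168) = +0.615 V.

+0.615 V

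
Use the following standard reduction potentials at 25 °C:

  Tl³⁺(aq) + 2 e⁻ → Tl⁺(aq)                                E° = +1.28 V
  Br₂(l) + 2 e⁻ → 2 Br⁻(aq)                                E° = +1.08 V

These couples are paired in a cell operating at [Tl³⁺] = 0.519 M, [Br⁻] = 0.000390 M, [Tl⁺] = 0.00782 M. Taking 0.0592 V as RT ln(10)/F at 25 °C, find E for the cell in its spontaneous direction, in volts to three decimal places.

Tl³⁺/Tl⁺ is the cathode (higher E°), Br₂/Br⁻ the anode: E°cell = +1.28 − (+1.08) = +0.20 V, n = 2.
Overall: Tl³⁺(aq) + 2 Br⁻(aq) → Tl⁺(aq) + Br₂(l)
Q = [Tl⁺] / ([Tl³⁺]·[Br⁻]^2); log Q = 4.996.
E = E° − (0.0592/n) log Q = +0.20 − (0.0592/2)(4.996) = +0.052 V.

+0.052 V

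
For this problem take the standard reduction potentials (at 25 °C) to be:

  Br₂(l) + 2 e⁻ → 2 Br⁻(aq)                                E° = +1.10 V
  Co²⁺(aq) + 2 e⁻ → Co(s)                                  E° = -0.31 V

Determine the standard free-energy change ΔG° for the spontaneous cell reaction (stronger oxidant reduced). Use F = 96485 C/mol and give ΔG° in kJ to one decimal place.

Br₂/Br⁻ (E° = +1.10 V) is the cathode; Co²⁺/Co (E° = -0.31 V) is the anode, so E°cell = +1.41 V.
Balancing electrons gives n = 2 (lcm of 2 and 2).
ΔG° = −nFE° = −(2)(96485)(+1.41) = -272,088 J = -272.1 kJ.

-272.1 kJ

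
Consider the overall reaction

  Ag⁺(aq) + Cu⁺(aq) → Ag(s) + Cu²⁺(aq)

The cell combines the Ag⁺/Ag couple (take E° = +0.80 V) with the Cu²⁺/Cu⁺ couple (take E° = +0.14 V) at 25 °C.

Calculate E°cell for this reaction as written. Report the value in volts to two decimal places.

+0.66 V

The Ag⁺/Ag couple has the higher reduction potential, so it is the cathode; Cu²⁺/Cu⁺ is oxidised at the anode.
E°cell = E°(cathode) − E°(anode) = (+0.80) − (+0.14) = +0.66 V.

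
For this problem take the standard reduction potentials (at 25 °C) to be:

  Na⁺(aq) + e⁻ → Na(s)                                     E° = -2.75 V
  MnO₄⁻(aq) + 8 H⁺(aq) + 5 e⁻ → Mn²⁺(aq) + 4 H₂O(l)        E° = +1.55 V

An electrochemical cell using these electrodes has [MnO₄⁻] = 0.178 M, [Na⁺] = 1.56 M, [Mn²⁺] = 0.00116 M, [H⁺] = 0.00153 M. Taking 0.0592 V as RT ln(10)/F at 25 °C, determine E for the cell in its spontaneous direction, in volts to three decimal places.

MnO₄⁻/Mn²⁺ is the cathode (higher E°), Na⁺/Na the anode: E°cell = +1.55 − (-2.75) = +4.30 V, n = 5.
Overall: MnO₄⁻(aq) + 8 H⁺(aq) + 5 Na(s) → Mn²⁺(aq) + 4 H₂O(l) + 5 Na⁺(aq)
Q = [Mn²⁺]·[Na⁺]^5 / ([MnO₄⁻]·[H⁺]^8); log Q = 21.302.
E = E° − (0.0592/n) log Q = +4.30 − (0.0592/5)(21.302) = +4.048 V.

+4.048 V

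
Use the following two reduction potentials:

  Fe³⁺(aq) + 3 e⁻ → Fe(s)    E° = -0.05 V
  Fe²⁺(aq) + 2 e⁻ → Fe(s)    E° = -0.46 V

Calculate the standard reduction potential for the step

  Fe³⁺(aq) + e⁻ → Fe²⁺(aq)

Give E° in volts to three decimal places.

+0.770 V

Sequential free energies add, so n₃E°₃ = n₁E°₁ + n₂E°₂.
With n₃ = 3, and the known step contributing 2×(-0.46) V, the unknown satisfies 1·E° = 3×(-0.05) − 2×(-0.46) = +0.770.
E° = +0.770 / 1 = +0.770 V.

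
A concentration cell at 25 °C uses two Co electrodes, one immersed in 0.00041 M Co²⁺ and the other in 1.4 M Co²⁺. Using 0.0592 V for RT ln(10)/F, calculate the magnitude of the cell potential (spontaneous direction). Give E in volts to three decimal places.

+0.105 V

For a concentration cell E°cell = 0. The 1.4 M side is the cathode (reduction is favoured where [Co²⁺] is higher).
With n = 2, E = −(0.0592/2) log([Co²⁺]ₐₙ/[Co²⁺]꜀ₐₜ) = −(0.0592/2) log(0.00041/1.4) = −(0.0592/2)(-3.533) = +0.105 V.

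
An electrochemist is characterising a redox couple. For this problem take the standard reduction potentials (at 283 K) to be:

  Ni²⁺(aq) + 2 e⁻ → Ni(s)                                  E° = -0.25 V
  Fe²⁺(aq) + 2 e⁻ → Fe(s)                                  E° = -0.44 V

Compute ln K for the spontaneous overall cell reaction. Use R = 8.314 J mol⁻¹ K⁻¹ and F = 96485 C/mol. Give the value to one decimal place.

15.6

Cathode: Ni²⁺/Ni; anode: Fe²⁺/Fe. E°cell = (-0.25) − (-0.44) = +0.19 V, with n = 2.
ΔG° = −nFE° = −RT ln K, so ln K = nFE°/(RT) = (2)(96485)(+0.19) / ((8.314)(283)) = 15.583.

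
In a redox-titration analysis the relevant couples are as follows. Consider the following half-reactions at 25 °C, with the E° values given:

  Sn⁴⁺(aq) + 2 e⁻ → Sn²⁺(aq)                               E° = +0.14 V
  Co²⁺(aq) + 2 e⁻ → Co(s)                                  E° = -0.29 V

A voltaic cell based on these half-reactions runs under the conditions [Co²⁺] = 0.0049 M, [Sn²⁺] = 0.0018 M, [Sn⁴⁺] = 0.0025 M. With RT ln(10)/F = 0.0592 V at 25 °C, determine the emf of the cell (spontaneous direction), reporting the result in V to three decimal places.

Sn⁴⁺/Sn²⁺ is the cathode (higher E°), Co²⁺/Co the anode: E°cell = +0.14 − (-0.29) = +0.43 V, n = 2.
Overall: Sn⁴⁺(aq) + Co(s) → Sn²⁺(aq) + Co²⁺(aq)
Q = [Sn²⁺]·[Co²⁺] / ([Sn⁴⁺]); log Q = -2.452.
E = E° − (0.0592/n) log Q = +0.43 − (0.0592/2)(-2.452) = +0.503 V.

+0.503 V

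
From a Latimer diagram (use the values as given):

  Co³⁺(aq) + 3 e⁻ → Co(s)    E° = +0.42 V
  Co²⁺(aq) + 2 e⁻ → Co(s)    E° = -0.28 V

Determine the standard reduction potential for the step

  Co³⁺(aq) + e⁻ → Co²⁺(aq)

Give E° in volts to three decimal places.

+1.820 V

Sequential free energies add, so n₃E°₃ = n₁E°₁ + n₂E°₂.
With n₃ = 3, and the known step contributing 2×(-0.28) V, the unknown satisfies 1·E° = 3×(+0.42) − 2×(-0.28) = +1.820.
E° = +1.820 / 1 = +1.820 V.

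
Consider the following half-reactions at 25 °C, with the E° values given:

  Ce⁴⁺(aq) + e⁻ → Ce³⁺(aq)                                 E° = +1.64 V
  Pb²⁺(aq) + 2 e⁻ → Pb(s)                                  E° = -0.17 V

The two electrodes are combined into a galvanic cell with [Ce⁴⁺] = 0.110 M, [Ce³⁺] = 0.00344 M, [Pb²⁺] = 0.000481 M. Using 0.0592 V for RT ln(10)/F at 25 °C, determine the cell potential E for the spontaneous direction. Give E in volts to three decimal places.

Ce⁴⁺/Ce³⁺ is the cathode (higher E°), Pb²⁺/Pb the anode: E°cell = +1.64 − (-0.17) = +1.81 V, n = 2.
Overall: 2 Ce⁴⁺(aq) + Pb(s) → 2 Ce³⁺(aq) + Pb²⁺(aq)
Q = [Ce³⁺]^2·[Pb²⁺] / ([Ce⁴⁺]^2); log Q = -6.328.
E = E° − (0.0592/n) log Q = +1.81 − (0.0592/2)(-6.328) = +1.997 V.

+1.997 V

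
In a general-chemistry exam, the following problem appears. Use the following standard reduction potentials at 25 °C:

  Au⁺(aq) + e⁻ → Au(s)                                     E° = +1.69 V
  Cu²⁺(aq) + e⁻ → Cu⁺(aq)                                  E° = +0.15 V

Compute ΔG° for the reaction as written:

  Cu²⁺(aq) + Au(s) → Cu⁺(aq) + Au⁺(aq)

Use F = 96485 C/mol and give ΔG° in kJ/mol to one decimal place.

As written, Cu²⁺/Cu⁺ is reduced (cathode) and Au⁺/Au is oxidised (anode), so E°cell = (+0.15) − (+1.69) = -1.54 V.
Balancing electrons gives n = 1.
ΔG° = −nFE° = −(1)(96485)(-1.54) = 148,587 J = +148.6 kJ/mol.

+148.6 kJ/mol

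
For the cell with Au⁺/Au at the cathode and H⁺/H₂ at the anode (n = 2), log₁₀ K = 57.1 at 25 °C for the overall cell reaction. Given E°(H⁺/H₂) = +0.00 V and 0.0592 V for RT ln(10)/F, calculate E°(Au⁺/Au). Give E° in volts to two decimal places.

+1.69 V

E°cell = (0.0592/n)·log K = (0.0592/2)(57.1) = +1.690 V.
Since Au⁺/Au is the cathode and H⁺/H₂ the anode, E°cell = E°(Au⁺/Au) − E°(H⁺/H₂).
So E°(Au⁺/Au) = E°cell + E°(H⁺/H₂) = +1.690 + (+0.00) = +1.69 V.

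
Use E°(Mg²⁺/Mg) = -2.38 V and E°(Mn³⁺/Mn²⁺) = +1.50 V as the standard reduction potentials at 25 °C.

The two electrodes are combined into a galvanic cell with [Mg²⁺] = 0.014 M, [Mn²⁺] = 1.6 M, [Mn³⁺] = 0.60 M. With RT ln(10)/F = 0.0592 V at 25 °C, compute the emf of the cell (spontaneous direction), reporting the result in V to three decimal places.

Mn³⁺/Mn²⁺ is the cathode (higher E°), Mg²⁺/Mg the anode: E°cell = +1.50 − (-2.38) = +3.88 V, n = 2.
Overall: 2 Mn³⁺(aq) + Mg(s) → 2 Mn²⁺(aq) + Mg²⁺(aq)
Q = [Mn²⁺]^2·[Mg²⁺] / ([Mn³⁺]^2); log Q = -1.002.
E = E° − (0.0592/n) log Q = +3.88 − (0.0592/2)(-1.002) = +3.910 V.

+3.910 V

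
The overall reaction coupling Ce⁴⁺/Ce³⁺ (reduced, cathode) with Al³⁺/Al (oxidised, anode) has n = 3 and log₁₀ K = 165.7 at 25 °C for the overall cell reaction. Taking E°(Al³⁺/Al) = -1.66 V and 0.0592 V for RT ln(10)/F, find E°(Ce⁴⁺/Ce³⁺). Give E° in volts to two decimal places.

+1.61 V

E°cell = (0.0592/n)·log K = (0.0592/3)(165.7) = +3.270 V.
Since Ce⁴⁺/Ce³⁺ is the cathode and Al³⁺/Al the anode, E°cell = E°(Ce⁴⁺/Ce³⁺) − E°(Al³⁺/Al).
So E°(Ce⁴⁺/Ce³⁺) = E°cell + E°(Al³⁺/Al) = +3.270 + (-1.66) = +1.61 V.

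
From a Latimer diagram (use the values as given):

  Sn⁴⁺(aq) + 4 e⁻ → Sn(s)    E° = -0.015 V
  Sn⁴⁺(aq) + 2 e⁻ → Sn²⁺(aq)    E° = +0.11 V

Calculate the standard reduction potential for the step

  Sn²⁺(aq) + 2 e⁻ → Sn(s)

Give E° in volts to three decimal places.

Sequential free energies add, so n₃E°₃ = n₁E°₁ + n₂E°₂.
With n₃ = 4, and the known step contributing 2×(+0.11) V, the unknown satisfies 2·E° = 4×(-0.015) − 2×(+0.11) = -0.280.
E° = -0.280 / 2 = -0.140 V.

-0.140 V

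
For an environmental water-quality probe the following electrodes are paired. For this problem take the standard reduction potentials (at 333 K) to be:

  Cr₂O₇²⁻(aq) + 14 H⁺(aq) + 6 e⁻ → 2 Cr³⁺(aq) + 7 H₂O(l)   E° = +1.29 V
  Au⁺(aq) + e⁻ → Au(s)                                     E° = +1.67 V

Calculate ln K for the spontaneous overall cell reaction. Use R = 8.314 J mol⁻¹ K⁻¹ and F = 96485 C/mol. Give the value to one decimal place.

Cathode: Au⁺/Au; anode: Cr₂O₇²⁻/Cr³⁺. E°cell = (+1.67) − (+1.29) = +0.38 V, with n = 6.
ΔG° = −nFE° = −RT ln K, so ln K = nFE°/(RT) = (6)(96485)(+0.38) / ((8.314)(333)) = 79.459.

79.5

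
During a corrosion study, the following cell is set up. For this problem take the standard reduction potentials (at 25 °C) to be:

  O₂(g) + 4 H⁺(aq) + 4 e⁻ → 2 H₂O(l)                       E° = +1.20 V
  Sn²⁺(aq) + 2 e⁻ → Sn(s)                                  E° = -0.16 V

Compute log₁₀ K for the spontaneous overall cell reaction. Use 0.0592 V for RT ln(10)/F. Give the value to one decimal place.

Cathode: O₂/H₂O; anode: Sn²⁺/Sn. E°cell = +1.36 V, n = 4.
log K = nE°cell / 0.0592 = (4)(+1.36) / 0.0592 = 91.9.

91.9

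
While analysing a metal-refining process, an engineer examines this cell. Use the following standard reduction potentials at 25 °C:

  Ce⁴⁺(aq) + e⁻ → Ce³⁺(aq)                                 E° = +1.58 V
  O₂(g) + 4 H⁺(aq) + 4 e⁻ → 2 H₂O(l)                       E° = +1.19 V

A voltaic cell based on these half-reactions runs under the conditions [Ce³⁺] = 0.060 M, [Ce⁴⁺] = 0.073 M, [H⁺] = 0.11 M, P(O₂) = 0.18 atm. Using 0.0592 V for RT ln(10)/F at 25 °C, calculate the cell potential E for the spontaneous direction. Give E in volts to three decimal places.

Ce⁴⁺/Ce³⁺ is the cathode (higher E°), O₂/H₂O the anode: E°cell = +1.58 − (+1.19) = +0.39 V, n = 4.
Overall: 4 Ce⁴⁺(aq) + 2 H₂O(l) → 4 Ce³⁺(aq) + O₂(g) + 4 H⁺(aq)
Q = [Ce³⁺]^4·P(O₂)·[H⁺]^4 / ([Ce⁴⁺]^4); log Q = -4.920.
E = E° − (0.0592/n) log Q = +0.39 − (0.0592/4)(-4.920) = +0.463 V.

+0.463 V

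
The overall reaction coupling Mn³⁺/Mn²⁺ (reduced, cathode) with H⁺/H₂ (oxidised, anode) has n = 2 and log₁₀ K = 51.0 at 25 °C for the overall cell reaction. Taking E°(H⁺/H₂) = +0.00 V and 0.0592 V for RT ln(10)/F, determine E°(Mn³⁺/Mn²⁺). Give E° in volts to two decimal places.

E°cell = (0.0592/n)·log K = (0.0592/2)(51.0) = +1.510 V.
Since Mn³⁺/Mn²⁺ is the cathode and H⁺/H₂ the anode, E°cell = E°(Mn³⁺/Mn²⁺) − E°(H⁺/H₂).
So E°(Mn³⁺/Mn²⁺) = E°cell + E°(H⁺/H₂) = +1.510 + (+0.00) = +1.51 V.

+1.51 V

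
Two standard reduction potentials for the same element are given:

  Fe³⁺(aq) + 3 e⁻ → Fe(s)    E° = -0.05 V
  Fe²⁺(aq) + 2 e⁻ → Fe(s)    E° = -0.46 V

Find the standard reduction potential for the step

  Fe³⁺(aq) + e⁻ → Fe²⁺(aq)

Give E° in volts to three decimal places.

+0.770 V

Sequential free energies add, so n₃E°₃ = n₁E°₁ + n₂E°₂.
With n₃ = 3, and the known step contributing 2×(-0.46) V, the unknown satisfies 1·E° = 3×(-0.05) − 2×(-0.46) = +0.770.
E° = +0.770 / 1 = +0.770 V.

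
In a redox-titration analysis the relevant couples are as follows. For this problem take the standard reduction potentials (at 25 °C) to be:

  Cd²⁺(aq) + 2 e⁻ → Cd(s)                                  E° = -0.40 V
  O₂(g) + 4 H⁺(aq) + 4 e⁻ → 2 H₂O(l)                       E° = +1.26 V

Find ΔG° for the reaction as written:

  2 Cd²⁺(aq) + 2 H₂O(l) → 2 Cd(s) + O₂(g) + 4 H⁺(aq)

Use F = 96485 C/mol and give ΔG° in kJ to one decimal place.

+640.7 kJ

As written, Cd²⁺/Cd is reduced (cathode) and O₂/H₂O is oxidised (anode), so E°cell = (-0.40) − (+1.26) = -1.66 V.
Balancing electrons gives n = 4.
ΔG° = −nFE° = −(4)(96485)(-1.66) = 640,660 J = +640.7 kJ.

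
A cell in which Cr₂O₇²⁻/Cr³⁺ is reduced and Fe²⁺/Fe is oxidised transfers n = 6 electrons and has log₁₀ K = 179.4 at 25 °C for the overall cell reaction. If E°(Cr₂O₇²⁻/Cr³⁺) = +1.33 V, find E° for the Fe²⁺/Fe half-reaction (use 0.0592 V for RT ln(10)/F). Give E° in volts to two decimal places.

-0.44 V

E°cell = (0.0592/n)·log K = (0.0592/6)(179.4) = +1.770 V.
Since Cr₂O₇²⁻/Cr³⁺ is the cathode and Fe²⁺/Fe the anode, E°cell = E°(Cr₂O₇²⁻/Cr³⁺) − E°(Fe²⁺/Fe).
So E°(Fe²⁺/Fe) = E°(Cr₂O₇²⁻/Cr³⁺) − E°cell = (+1.33) − (+1.770) = -0.44 V.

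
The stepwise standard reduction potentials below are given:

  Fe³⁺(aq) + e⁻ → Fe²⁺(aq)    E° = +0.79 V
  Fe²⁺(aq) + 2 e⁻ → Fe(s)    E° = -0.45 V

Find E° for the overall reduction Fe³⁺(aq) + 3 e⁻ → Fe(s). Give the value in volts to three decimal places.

-0.037 V

Since ΔG° = −nFE° is additive over sequential reductions, n₃E°₃ = n₁E°₁ + n₂E°₂.
E°₃ = (1×+0.79 + 2×-0.45) / 3 = (-0.110) / 3 = -0.037 V.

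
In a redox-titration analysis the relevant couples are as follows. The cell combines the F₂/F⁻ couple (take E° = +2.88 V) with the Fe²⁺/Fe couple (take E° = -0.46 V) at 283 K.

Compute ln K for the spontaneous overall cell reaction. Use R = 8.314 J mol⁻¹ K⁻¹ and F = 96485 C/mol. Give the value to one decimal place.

273.9

Cathode: F₂/F⁻; anode: Fe²⁺/Fe. E°cell = (+2.88) − (-0.46) = +3.34 V, with n = 2.
ΔG° = −nFE° = −RT ln K, so ln K = nFE°/(RT) = (2)(96485)(+3.34) / ((8.314)(283)) = 273.930.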